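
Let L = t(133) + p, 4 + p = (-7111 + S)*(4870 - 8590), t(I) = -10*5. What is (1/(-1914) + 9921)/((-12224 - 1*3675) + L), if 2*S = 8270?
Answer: 18988793/21158824038 ≈ 0.00089744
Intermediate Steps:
S = 4135 (S = (1/2)*8270 = 4135)
t(I) = -50
p = 11070716 (p = -4 + (-7111 + 4135)*(4870 - 8590) = -4 - 2976*(-3720) = -4 + 11070720 = 11070716)
L = 11070666 (L = -50 + 11070716 = 11070666)
(1/(-1914) + 9921)/((-12224 - 1*3675) + L) = (1/(-1914) + 9921)/((-12224 - 1*3675) + 11070666) = (-1/1914 + 9921)/((-12224 - 3675) + 11070666) = 18988793/(1914*(-15899 + 11070666)) = (18988793/1914)/11054767 = (18988793/1914)*(1/11054767) = 18988793/21158824038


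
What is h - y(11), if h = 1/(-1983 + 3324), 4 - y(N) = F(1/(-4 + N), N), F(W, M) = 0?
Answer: -5363/1341 ≈ -3.9993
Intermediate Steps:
y(N) = 4 (y(N) = 4 - 1*0 = 4 + 0 = 4)
h = 1/1341 ≈ 0.00074571
h - y(11) = 1/1341 - 1*4 = 1/1341 - 4 = -5363/1341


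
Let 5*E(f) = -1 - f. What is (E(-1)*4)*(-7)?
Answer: 0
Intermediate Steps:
E(f) = -⅕ - f/5 (E(f) = (-1 - f)/5 = -⅕ - f/5)
(E(-1)*4)*(-7) = ((-⅕ - ⅕*(-1))*4)*(-7) = ((-⅕ + ⅕)*4)*(-7) = (0*4)*(-7) = 0*(-7) = 0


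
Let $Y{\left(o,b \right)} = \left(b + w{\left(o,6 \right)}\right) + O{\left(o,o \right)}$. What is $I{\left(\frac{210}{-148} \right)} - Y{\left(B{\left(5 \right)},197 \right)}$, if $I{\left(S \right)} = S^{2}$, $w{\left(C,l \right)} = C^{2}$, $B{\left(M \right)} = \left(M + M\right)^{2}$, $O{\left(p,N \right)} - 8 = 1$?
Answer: $- \frac{55877031}{5476} \approx -10204.0$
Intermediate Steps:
$O{\left(p,N \right)} = 9$ ($O{\left(p,N \right)} = 8 + 1 = 9$)
$B{\left(M \right)} = 4 M^{2}$ ($B{\left(M \right)} = \left(2 M\right)^{2} = 4 M^{2}$)
$Y{\left(o,b \right)} = 9 + b + o^{2}$ ($Y{\left(o,b \right)} = \left(b + o^{2}\right) + 9 = 9 + b + o^{2}$)
$I{\left(\frac{210}{-148} \right)} - Y{\left(B{\left(5 \right)},197 \right)} = \left(\frac{210}{-148}\right)^{2} - \left(9 + 197 + \left(4 \cdot 5^{2}\right)^{2}\right) = \left(210 \left(- \frac{1}{148}\right)\right)^{2} - \left(9 + 197 + \left(4 \cdot 25\right)^{2}\right) = \left(- \frac{105}{74}\right)^{2} - \left(9 + 197 + 100^{2}\right) = \frac{11025}{5476} - \left(9 + 197 + 10000\right) = \frac{11025}{5476} - 10206 = - \frac{55877031}{5476}$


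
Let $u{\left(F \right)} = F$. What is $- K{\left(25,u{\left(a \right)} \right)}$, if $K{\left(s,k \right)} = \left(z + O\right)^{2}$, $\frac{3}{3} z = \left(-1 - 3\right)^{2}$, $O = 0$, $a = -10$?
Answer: $-256$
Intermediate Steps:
$z = 16$ ($z = \left(-1 - 3\right)^{2} = \left(-4\right)^{2} = 16$)
$K{\left(s,k \right)} = 256$ ($K{\left(s,k \right)} = \left(16 + 0\right)^{2} = 16^{2} = 256$)
$- K{\left(25,u{\left(a \right)} \right)} = \left(-1\right) 256 = -256$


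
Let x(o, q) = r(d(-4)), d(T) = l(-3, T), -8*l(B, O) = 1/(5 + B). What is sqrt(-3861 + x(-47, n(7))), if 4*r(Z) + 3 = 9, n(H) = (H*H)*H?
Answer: I*sqrt(15438)/2 ≈ 62.125*I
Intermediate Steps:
l(B, O) = -1/(8*(5 + B))
d(T) = -1/16 (d(T) = -1/(40 + 8*(-3)) = -1/(40 - 24) = -1/16)
n(H) = H**3 (n(H) = H**2*H = H**3)
r(Z) = 3/2 (r(Z) = -3/4 + (1/4)*9 = -3/4 + 9/4 = 3/2)
x(o, q) = 3/2
sqrt(-3861 + x(-47, n(7))) = sqrt(-3861 + 3/2) = sqrt(-7719/2) = I*sqrt(15438)/2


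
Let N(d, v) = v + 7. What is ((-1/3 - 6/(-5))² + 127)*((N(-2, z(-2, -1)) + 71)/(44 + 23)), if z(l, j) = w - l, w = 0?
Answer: 459904/3015 ≈ 152.54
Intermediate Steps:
z(l, j) = -l (z(l, j) = 0 - l = -l)
N(d, v) = 7 + v
((-1/3 - 6/(-5))² + 127)*((N(-2, z(-2, -1)) + 71)/(44 + 23)) = ((-1/3 - 6/(-5))² + 127)*(((7 - 1*(-2)) + 71)/(44 + 23)) = ((-1*⅓ - 6*(-⅕))² + 127)*(((7 + 2) + 71)/67) = ((-⅓ + 6/5)² + 127)*((9 + 71)*(1/67)) = ((13/15)² + 127)*(80*(1/67)) = (169/225 + 127)*(80/67) = (28744/225)*(80/67) = 459904/3015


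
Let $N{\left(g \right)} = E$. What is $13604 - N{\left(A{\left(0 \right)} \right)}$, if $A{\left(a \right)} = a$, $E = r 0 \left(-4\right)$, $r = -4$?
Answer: $13604$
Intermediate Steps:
$E = 0$ ($E = \left(-4\right) 0 \left(-4\right) = 0 \left(-4\right) = 0$)
$N{\left(g \right)} = 0$
$13604 - N{\left(A{\left(0 \right)} \right)} = 13604 - 0 = 13604 + 0 = 13604$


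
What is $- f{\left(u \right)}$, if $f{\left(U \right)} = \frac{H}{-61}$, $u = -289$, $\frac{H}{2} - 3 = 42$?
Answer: $\frac{90}{61} \approx 1.4754$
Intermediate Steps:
$H = 90$ ($H = 6 + 2 \cdot 42 = 6 + 84 = 90$)
$f{\left(U \right)} = - \frac{90}{61}$ ($f{\left(U \right)} = \frac{90}{-61} = 90 \left(- \frac{1}{61}\right) = - \frac{90}{61}$)
$- f{\left(u \right)} = \left(-1\right) \left(- \frac{90}{61}\right) = \frac{90}{61}$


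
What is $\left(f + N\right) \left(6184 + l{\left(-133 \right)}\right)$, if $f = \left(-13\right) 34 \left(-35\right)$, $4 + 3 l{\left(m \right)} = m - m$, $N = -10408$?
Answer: $\frac{93889976}{3} \approx 3.1297 \cdot 10^{7}$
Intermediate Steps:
$l{\left(m \right)} = - \frac{4}{3}$ ($l{\left(m \right)} = - \frac{4}{3} + \frac{m - m}{3} = - \frac{4}{3} + \frac{1}{3} \cdot 0 = - \frac{4}{3} + 0 = - \frac{4}{3}$)
$f = 15470$ ($f = \left(-442\right) \left(-35\right) = 15470$)
$\left(f + N\right) \left(6184 + l{\left(-133 \right)}\right) = \left(15470 - 10408\right) \left(6184 - \frac{4}{3}\right) = 5062 \cdot \frac{18548}{3} = \frac{93889976}{3}$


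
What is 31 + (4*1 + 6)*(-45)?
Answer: -419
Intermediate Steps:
31 + (4*1 + 6)*(-45) = 31 + (4 + 6)*(-45) = 31 + 10*(-45) = 31 - 450 = -419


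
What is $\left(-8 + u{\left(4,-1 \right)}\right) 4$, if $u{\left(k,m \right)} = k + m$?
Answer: $-20$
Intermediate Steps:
$\left(-8 + u{\left(4,-1 \right)}\right) 4 = \left(-8 + \left(4 - 1\right)\right) 4 = \left(-8 + 3\right) 4 = \left(-5\right) 4 = -20$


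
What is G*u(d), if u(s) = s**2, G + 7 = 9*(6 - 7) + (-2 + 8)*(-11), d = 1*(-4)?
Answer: -1312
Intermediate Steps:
d = -4
G = -82 (G = -7 + (9*(6 - 7) + (-2 + 8)*(-11)) = -7 + (9*(-1) + 6*(-11)) = -7 + (-9 - 66) = -7 - 75 = -82)
G*u(d) = -82*(-4)**2 = -82*16 = -1312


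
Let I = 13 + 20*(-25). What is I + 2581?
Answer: 2094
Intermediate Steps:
I = -487 (I = 13 - 500 = -487)
I + 2581 = -487 + 2581 = 2094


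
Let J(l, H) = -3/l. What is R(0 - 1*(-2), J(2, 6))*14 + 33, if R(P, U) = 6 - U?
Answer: 138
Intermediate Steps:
R(0 - 1*(-2), J(2, 6))*14 + 33 = (6 - (-3)/2)*14 + 33 = (6 - 1*(-3/2))*14 + 33 = (6 + 3/2)*14 + 33 = (15/2)*14 + 33 = 105 + 33 = 138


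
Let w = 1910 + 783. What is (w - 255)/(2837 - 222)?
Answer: 2438/2615 ≈ 0.93231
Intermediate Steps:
w = 2693
(w - 255)/(2837 - 222) = (2693 - 255)/(2837 - 222) = 2438/2615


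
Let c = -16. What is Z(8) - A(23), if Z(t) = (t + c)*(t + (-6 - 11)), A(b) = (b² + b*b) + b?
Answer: -1009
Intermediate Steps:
A(b) = b + 2*b² (A(b) = (b² + b²) + b = 2*b² + b = b + 2*b²)
Z(t) = (-17 + t)*(-16 + t) (Z(t) = (t - 16)*(t + (-6 - 11)) = (-16 + t)*(t - 17) = (-16 + t)*(-17 + t) = (-17 + t)*(-16 + t))
Z(8) - A(23) = (272 + 8² - 33*8) - 23*(1 + 2*23) = (272 + 64 - 264) - 23*(1 + 46) = 72 - 23*47 = 72 - 1*1081 = 72 - 1081 = -1009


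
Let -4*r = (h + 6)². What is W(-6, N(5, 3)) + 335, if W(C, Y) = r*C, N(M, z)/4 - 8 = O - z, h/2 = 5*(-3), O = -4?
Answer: 1199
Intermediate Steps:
h = -30 (h = 2*(5*(-3)) = 2*(-15) = -30)
N(M, z) = 16 - 4*z (N(M, z) = 32 + 4*(-4 - z) = 32 + (-16 - 4*z) = 16 - 4*z)
r = -144 (r = -(-30 + 6)²/4 = -¼*(-24)² = -¼*576 = -144)
W(C, Y) = -144*C
W(-6, N(5, 3)) + 335 = -144*(-6) + 335 = 864 + 335 = 1199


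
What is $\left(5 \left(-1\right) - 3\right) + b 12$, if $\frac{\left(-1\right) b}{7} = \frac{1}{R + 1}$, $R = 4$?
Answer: $- \frac{124}{5} \approx -24.8$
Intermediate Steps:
$b = - \frac{7}{5}$ ($b = - \frac{7}{4 + 1} = - \frac{7}{5} \approx -1.4$)
$\left(5 \left(-1\right) - 3\right) + b 12 = \left(5 \left(-1\right) - 3\right) - \frac{84}{5} = \left(-5 - 3\right) - \frac{84}{5} = -8 - \frac{84}{5} = - \frac{124}{5}$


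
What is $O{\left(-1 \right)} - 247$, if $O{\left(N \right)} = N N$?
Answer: $-246$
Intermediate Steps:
$O{\left(N \right)} = N^{2}$
$O{\left(-1 \right)} - 247 = \left(-1\right)^{2} - 247 = 1 - 247 = -246$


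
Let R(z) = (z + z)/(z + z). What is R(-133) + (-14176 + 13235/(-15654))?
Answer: -221908685/15654 ≈ -14176.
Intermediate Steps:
R(z) = 1 (R(z) = (2*z)/((2*z)) = (2*z)*(1/(2*z)) = 1)
R(-133) + (-14176 + 13235/(-15654)) = 1 + (-14176 + 13235/(-15654)) = 1 + (-14176 + 13235*(-1/15654)) = 1 + (-14176 - 13235/15654) = 1 - 221924339/15654 = -221908685/15654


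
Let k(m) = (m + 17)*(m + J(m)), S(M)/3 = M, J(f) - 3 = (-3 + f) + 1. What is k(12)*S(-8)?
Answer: -17400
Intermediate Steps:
J(f) = 1 + f (J(f) = 3 + ((-3 + f) + 1) = 3 + (-2 + f) = 1 + f)
S(M) = 3*M
k(m) = (1 + 2*m)*(17 + m) (k(m) = (m + 17)*(m + (1 + m)) = (17 + m)*(1 + 2*m) = (1 + 2*m)*(17 + m))
k(12)*S(-8) = (17 + 2*12² + 35*12)*(3*(-8)) = (17 + 2*144 + 420)*(-24) = (17 + 288 + 420)*(-24) = 725*(-24) = -17400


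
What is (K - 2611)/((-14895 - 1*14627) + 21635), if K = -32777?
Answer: 11796/2629 ≈ 4.4869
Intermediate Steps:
(K - 2611)/((-14895 - 1*14627) + 21635) = (-32777 - 2611)/((-14895 - 1*14627) + 21635) = -35388/((-14895 - 14627) + 21635) = -35388/(-29522 + 21635) = -35388/(-7887) = -35388*(-1/7887) = 11796/2629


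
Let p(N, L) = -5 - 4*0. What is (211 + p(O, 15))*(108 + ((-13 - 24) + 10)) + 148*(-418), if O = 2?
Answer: -45178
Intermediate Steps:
p(N, L) = -5 (p(N, L) = -5 + 0 = -5)
(211 + p(O, 15))*(108 + ((-13 - 24) + 10)) + 148*(-418) = (211 - 5)*(108 + ((-13 - 24) + 10)) + 148*(-418) = 206*(108 + (-37 + 10)) - 61864 = 206*(108 - 27) - 61864 = 206*81 - 61864 = 16686 - 61864 = -45178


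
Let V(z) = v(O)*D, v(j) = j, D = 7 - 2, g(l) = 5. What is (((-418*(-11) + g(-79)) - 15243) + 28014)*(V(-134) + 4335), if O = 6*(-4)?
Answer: 73231410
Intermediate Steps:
O = -24
D = 5
V(z) = -120 (V(z) = -24*5 = -120)
(((-418*(-11) + g(-79)) - 15243) + 28014)*(V(-134) + 4335) = (((-418*(-11) + 5) - 15243) + 28014)*(-120 + 4335) = (((4598 + 5) - 15243) + 28014)*4215 = ((4603 - 15243) + 28014)*4215 = (-10640 + 28014)*4215 = 17374*4215 = 73231410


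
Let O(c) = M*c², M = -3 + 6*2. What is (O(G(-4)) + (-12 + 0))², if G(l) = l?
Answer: 17424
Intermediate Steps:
M = 9 (M = -3 + 12 = 9)
O(c) = 9*c²
(O(G(-4)) + (-12 + 0))² = (9*(-4)² + (-12 + 0))² = (9*16 - 12)² = (144 - 12)² = 132² = 17424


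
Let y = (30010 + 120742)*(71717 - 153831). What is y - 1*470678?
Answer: -12379320406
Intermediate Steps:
y = -12378849728 (y = 150752*(-82114) = -12378849728)
y - 1*470678 = -12378849728 - 1*470678 = -12378849728 - 470678 = -12379320406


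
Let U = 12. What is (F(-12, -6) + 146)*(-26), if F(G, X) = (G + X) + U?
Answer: -3640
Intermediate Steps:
F(G, X) = 12 + G + X (F(G, X) = (G + X) + 12 = 12 + G + X)
(F(-12, -6) + 146)*(-26) = ((12 - 12 - 6) + 146)*(-26) = (-6 + 146)*(-26) = 140*(-26) = -3640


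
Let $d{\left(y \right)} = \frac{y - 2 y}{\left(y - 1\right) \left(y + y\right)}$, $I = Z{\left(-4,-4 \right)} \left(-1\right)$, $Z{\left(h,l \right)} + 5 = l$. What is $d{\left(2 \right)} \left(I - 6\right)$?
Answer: $- \frac{3}{2} \approx -1.5$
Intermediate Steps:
$Z{\left(h,l \right)} = -5 + l$
$I = 9$ ($I = \left(-5 - 4\right) \left(-1\right) = \left(-9\right) \left(-1\right) = 9$)
$d{\left(y \right)} = - \frac{1}{2 \left(-1 + y\right)}$ ($d{\left(y \right)} = \frac{\left(-1\right) y}{\left(-1 + y\right) 2 y} = \frac{\left(-1\right) y}{2 y \left(-1 + y\right)} = - y \frac{1}{2 y \left(-1 + y\right)} = - \frac{1}{2 \left(-1 + y\right)}$)
$d{\left(2 \right)} \left(I - 6\right) = - \frac{1}{-2 + 2 \cdot 2} \left(9 - 6\right) = - \frac{1}{-2 + 4} \cdot 3 = - \frac{1}{2} \cdot 3 = \left(-1\right) \frac{1}{2} \cdot 3 = \left(- \frac{1}{2}\right) 3 = - \frac{3}{2}$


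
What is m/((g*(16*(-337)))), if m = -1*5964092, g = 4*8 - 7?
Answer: 1491023/33700 ≈ 44.244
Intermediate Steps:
g = 25 (g = 32 - 7 = 25)
m = -5964092
m/((g*(16*(-337)))) = -5964092/(25*(16*(-337))) = -5964092/(25*(-5392)) = -5964092/(-134800) = -5964092*(-1/134800) = 1491023/33700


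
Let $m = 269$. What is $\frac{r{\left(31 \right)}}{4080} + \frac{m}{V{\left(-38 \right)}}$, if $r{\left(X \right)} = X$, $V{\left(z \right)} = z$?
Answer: $- \frac{548171}{77520} \approx -7.0714$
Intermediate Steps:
$\frac{r{\left(31 \right)}}{4080} + \frac{m}{V{\left(-38 \right)}} = \frac{31}{4080} + \frac{269}{-38} = 31 \cdot \frac{1}{4080} + 269 \left(- \frac{1}{38}\right) = \frac{31}{4080} - \frac{269}{38} = - \frac{548171}{77520}$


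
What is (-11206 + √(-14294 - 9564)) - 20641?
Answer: -31847 + I*√23858 ≈ -31847.0 + 154.46*I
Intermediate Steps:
(-11206 + √(-14294 - 9564)) - 20641 = (-11206 + √(-23858)) - 20641 = (-11206 + I*√23858) - 20641 = -31847 + I*√23858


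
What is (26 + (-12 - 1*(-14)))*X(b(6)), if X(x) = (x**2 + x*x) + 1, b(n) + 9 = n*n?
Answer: 40852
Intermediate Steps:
b(n) = -9 + n**2 (b(n) = -9 + n*n = -9 + n**2)
X(x) = 1 + 2*x**2 (X(x) = (x**2 + x**2) + 1 = 2*x**2 + 1 = 1 + 2*x**2)
(26 + (-12 - 1*(-14)))*X(b(6)) = (26 + (-12 - 1*(-14)))*(1 + 2*(-9 + 6**2)**2) = (26 + (-12 + 14))*(1 + 2*(-9 + 36)**2) = (26 + 2)*(1 + 2*27**2) = 28*(1 + 2*729) = 28*(1 + 1458) = 28*1459 = 40852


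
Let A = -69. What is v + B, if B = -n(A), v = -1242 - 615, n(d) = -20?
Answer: -1837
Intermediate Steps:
v = -1857
B = 20 (B = -1*(-20) = 20)
v + B = -1857 + 20 = -1837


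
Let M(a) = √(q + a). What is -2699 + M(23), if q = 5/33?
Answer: -2699 + 2*√6303/33 ≈ -2694.2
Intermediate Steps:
q = 5/33 (q = 5*(1/33) = 5/33 ≈ 0.15152)
M(a) = √(5/33 + a)
-2699 + M(23) = -2699 + √(165 + 1089*23)/33 = -2699 + √(165 + 25047)/33 = -2699 + √25212/33 = -2699 + (2*√6303)/33 = -2699 + 2*√6303/33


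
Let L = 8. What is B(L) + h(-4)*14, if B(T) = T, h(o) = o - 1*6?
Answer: -132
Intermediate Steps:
h(o) = -6 + o (h(o) = o - 6 = -6 + o)
B(L) + h(-4)*14 = 8 + (-6 - 4)*14 = 8 - 10*14 = 8 - 140 = -132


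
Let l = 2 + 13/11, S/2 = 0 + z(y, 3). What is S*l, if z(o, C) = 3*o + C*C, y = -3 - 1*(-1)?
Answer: 210/11 ≈ 19.091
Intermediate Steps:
y = -2 (y = -3 + 1 = -2)
z(o, C) = C**2 + 3*o (z(o, C) = 3*o + C**2 = C**2 + 3*o)
S = 6 (S = 2*(0 + (3**2 + 3*(-2))) = 2*(0 + (9 - 6)) = 2*(0 + 3) = 2*3 = 6)
l = 35/11 (l = 2 + 13*(1/11) = 2 + 13/11 = 35/11 ≈ 3.1818)
S*l = 6*(35/11) = 210/11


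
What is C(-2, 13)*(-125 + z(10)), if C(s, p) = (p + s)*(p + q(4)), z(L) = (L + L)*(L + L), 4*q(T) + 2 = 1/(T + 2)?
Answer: 910525/24 ≈ 37939.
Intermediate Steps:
q(T) = -½ + 1/(4*(2 + T)) (q(T) = -½ + 1/(4*(T + 2)) = -½ + 1/(4*(2 + T)))
z(L) = 4*L² (z(L) = (2*L)*(2*L) = 4*L²)
C(s, p) = (-11/24 + p)*(p + s) (C(s, p) = (p + s)*(p + (-3 - 2*4)/(4*(2 + 4))) = (p + s)*(p + (¼)*(-3 - 8)/6) = (p + s)*(p + (¼)*(⅙)*(-11)) = (p + s)*(p - 11/24) = (p + s)*(-11/24 + p) = (-11/24 + p)*(p + s))
C(-2, 13)*(-125 + z(10)) = (13² - 11/24*13 - 11/24*(-2) + 13*(-2))*(-125 + 4*10²) = (169 - 143/24 + 11/12 - 26)*(-125 + 4*100) = 3311*(-125 + 400)/24 = (3311/24)*275 = 910525/24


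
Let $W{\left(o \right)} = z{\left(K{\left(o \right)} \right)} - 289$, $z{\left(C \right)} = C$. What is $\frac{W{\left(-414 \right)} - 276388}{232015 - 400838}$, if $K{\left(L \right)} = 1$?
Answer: $\frac{276676}{168823} \approx 1.6389$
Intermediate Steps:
$W{\left(o \right)} = -288$ ($W{\left(o \right)} = 1 - 289 = -288$)
$\frac{W{\left(-414 \right)} - 276388}{232015 - 400838} = \frac{-288 - 276388}{232015 - 400838} = - \frac{276676}{-168823} = \left(-276676\right) \left(- \frac{1}{168823}\right) = \frac{276676}{168823}$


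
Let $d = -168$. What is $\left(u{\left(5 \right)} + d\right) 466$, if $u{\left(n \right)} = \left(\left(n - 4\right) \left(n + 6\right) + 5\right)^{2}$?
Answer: $41008$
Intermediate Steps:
$u{\left(n \right)} = \left(5 + \left(-4 + n\right) \left(6 + n\right)\right)^{2}$ ($u{\left(n \right)} = \left(\left(-4 + n\right) \left(6 + n\right) + 5\right)^{2} = \left(5 + \left(-4 + n\right) \left(6 + n\right)\right)^{2}$)
$\left(u{\left(5 \right)} + d\right) 466 = \left(\left(-19 + 5^{2} + 2 \cdot 5\right)^{2} - 168\right) 466 = \left(\left(-19 + 25 + 10\right)^{2} - 168\right) 466 = \left(16^{2} - 168\right) 466 = \left(256 - 168\right) 466 = 88 \cdot 466 = 41008$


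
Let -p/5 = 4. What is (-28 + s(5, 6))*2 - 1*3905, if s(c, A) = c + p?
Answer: -3991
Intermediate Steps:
p = -20 (p = -5*4 = -20)
s(c, A) = -20 + c (s(c, A) = c - 20 = -20 + c)
(-28 + s(5, 6))*2 - 1*3905 = (-28 + (-20 + 5))*2 - 1*3905 = (-28 - 15)*2 - 3905 = -43*2 - 3905 = -86 - 3905 = -3991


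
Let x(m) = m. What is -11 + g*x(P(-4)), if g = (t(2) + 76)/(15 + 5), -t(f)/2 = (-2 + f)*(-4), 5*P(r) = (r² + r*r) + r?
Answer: 257/25 ≈ 10.280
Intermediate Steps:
P(r) = r/5 + 2*r²/5 (P(r) = ((r² + r*r) + r)/5 = ((r² + r²) + r)/5 = (2*r² + r)/5 = (r + 2*r²)/5 = r/5 + 2*r²/5)
t(f) = -16 + 8*f (t(f) = -2*(-2 + f)*(-4) = -2*(8 - 4*f) = -16 + 8*f)
g = 19/5 (g = ((-16 + 8*2) + 76)/(15 + 5) = ((-16 + 16) + 76)/20 = (0 + 76)*(1/20) = 76*(1/20) = 19/5 ≈ 3.8000)
-11 + g*x(P(-4)) = -11 + 19*((⅕)*(-4)*(1 + 2*(-4)))/5 = -11 + 19*((⅕)*(-4)*(1 - 8))/5 = -11 + 19*((⅕)*(-4)*(-7))/5 = -11 + (19/5)*(28/5) = -11 + 532/25 = 257/25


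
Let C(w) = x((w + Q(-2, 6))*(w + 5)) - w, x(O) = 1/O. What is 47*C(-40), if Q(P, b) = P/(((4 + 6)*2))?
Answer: 5277254/2807 ≈ 1880.0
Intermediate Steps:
Q(P, b) = P/20 (Q(P, b) = P/((10*2)) = P/20)
x(O) = 1/O
C(w) = -w + 1/((5 + w)*(-1/10 + w)) (C(w) = 1/((w + (1/20)*(-2))*(w + 5)) - w = 1/((w - 1/10)*(5 + w)) - w = 1/((-1/10 + w)*(5 + w)) - w = 1/((5 + w)*(-1/10 + w)) - w = -w + 1/((5 + w)*(-1/10 + w)))
47*C(-40) = 47*((10 - 1*(-40)*(-5 + 10*(-40)**2 + 49*(-40)))/(-5 + 10*(-40)**2 + 49*(-40))) = 47*((10 - 1*(-40)*(-5 + 10*1600 - 1960))/(-5 + 10*1600 - 1960)) = 47*((10 - 1*(-40)*(-5 + 16000 - 1960))/(-5 + 16000 - 1960)) = 47*((10 - 1*(-40)*14035)/14035) = 47*((10 + 561400)/14035) = 47*((1/14035)*561410) = 47*(112282/2807) = 5277254/2807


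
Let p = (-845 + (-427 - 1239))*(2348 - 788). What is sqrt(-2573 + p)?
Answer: I*sqrt(3919733) ≈ 1979.8*I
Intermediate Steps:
p = -3917160 (p = (-845 - 1666)*1560 = -2511*1560 = -3917160)
sqrt(-2573 + p) = sqrt(-2573 - 3917160) = sqrt(-3919733) = I*sqrt(3919733)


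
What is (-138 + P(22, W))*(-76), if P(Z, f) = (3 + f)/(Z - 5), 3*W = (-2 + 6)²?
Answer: 532988/51 ≈ 10451.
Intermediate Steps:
W = 16/3 (W = (-2 + 6)²/3 = (⅓)*4² = (⅓)*16 = 16/3 ≈ 5.3333)
P(Z, f) = (3 + f)/(-5 + Z)
(-138 + P(22, W))*(-76) = (-138 + (3 + 16/3)/(-5 + 22))*(-76) = (-138 + (25/3)/17)*(-76) = (-138 + (1/17)*(25/3))*(-76) = (-138 + 25/51)*(-76) = -7013/51*(-76) = 532988/51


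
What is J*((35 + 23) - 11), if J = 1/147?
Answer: 47/147 ≈ 0.31973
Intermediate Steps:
J = 1/147 ≈ 0.0068027
J*((35 + 23) - 11) = ((35 + 23) - 11)/147 = (58 - 11)/147 = (1/147)*47 = 47/147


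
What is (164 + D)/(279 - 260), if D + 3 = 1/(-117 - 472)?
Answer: 94828/11191 ≈ 8.4736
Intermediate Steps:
D = -1768/589 (D = -3 + 1/(-117 - 472) = -3 + 1/(-589) = -3 - 1/589 = -1768/589 ≈ -3.0017)
(164 + D)/(279 - 260) = (164 - 1768/589)/(279 - 260) = (94828/589)/19 = (94828/589)*(1/19) = 94828/11191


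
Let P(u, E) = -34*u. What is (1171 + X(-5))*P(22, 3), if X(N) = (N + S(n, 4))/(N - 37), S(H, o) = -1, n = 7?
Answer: -6132104/7 ≈ -8.7602e+5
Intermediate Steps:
X(N) = (-1 + N)/(-37 + N) (X(N) = (N - 1)/(N - 37) = (-1 + N)/(-37 + N))
(1171 + X(-5))*P(22, 3) = (1171 + (-1 - 5)/(-37 - 5))*(-34*22) = (1171 - 6/(-42))*(-748) = (1171 - 1/42*(-6))*(-748) = (1171 + 1/7)*(-748) = (8198/7)*(-748) = -6132104/7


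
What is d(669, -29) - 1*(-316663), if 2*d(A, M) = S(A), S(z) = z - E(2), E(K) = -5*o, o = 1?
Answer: 317000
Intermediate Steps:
E(K) = -5 (E(K) = -5*1 = -5)
S(z) = 5 + z (S(z) = z - 1*(-5) = z + 5 = 5 + z)
d(A, M) = 5/2 + A/2 (d(A, M) = (5 + A)/2 = 5/2 + A/2)
d(669, -29) - 1*(-316663) = (5/2 + (1/2)*669) - 1*(-316663) = (5/2 + 669/2) + 316663 = 337 + 316663 = 317000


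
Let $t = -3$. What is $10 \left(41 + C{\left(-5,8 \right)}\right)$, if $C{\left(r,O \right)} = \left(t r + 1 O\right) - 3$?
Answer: $610$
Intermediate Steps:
$C{\left(r,O \right)} = -3 + O - 3 r$ ($C{\left(r,O \right)} = \left(- 3 r + 1 O\right) - 3 = \left(- 3 r + O\right) - 3 = \left(O - 3 r\right) - 3 = -3 + O - 3 r$)
$10 \left(41 + C{\left(-5,8 \right)}\right) = 10 \left(41 - -20\right) = 10 \left(41 + \left(-3 + 8 + 15\right)\right) = 10 \left(41 + 20\right) = 10 \cdot 61 = 610$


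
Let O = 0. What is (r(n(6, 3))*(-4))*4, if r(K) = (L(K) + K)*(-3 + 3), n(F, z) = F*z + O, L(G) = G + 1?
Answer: 0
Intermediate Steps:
L(G) = 1 + G
n(F, z) = F*z (n(F, z) = F*z + 0 = F*z)
r(K) = 0 (r(K) = ((1 + K) + K)*(-3 + 3) = (1 + 2*K)*0 = 0)
(r(n(6, 3))*(-4))*4 = (0*(-4))*4 = 0*4 = 0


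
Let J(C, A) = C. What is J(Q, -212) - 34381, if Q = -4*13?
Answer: -34433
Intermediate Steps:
Q = -52
J(Q, -212) - 34381 = -52 - 34381 = -34433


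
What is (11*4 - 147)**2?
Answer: 10609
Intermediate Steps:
(11*4 - 147)**2 = (44 - 147)**2 = (-103)**2 = 10609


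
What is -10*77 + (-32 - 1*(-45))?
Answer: -757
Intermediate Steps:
-10*77 + (-32 - 1*(-45)) = -770 + (-32 + 45) = -770 + 13 = -757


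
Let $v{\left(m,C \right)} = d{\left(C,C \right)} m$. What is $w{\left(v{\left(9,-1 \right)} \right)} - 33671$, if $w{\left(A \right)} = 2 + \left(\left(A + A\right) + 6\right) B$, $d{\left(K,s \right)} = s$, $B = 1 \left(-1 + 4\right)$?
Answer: $-33705$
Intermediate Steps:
$B = 3$ ($B = 1 \cdot 3 = 3$)
$v{\left(m,C \right)} = C m$
$w{\left(A \right)} = 20 + 6 A$ ($w{\left(A \right)} = 2 + \left(\left(A + A\right) + 6\right) 3 = 2 + \left(2 A + 6\right) 3 = 2 + \left(6 + 2 A\right) 3 = 2 + \left(18 + 6 A\right) = 20 + 6 A$)
$w{\left(v{\left(9,-1 \right)} \right)} - 33671 = \left(20 + 6 \left(\left(-1\right) 9\right)\right) - 33671 = \left(20 + 6 \left(-9\right)\right) - 33671 = \left(20 - 54\right) - 33671 = -34 - 33671 = -33705$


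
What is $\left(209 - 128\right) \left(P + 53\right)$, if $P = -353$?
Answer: $-24300$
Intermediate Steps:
$\left(209 - 128\right) \left(P + 53\right) = \left(209 - 128\right) \left(-353 + 53\right) = 81 \left(-300\right) = -24300$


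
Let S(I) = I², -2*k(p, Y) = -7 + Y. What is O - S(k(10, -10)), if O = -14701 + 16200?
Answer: 5707/4 ≈ 1426.8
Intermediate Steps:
k(p, Y) = 7/2 - Y/2 (k(p, Y) = -(-7 + Y)/2 = 7/2 - Y/2)
O = 1499
O - S(k(10, -10)) = 1499 - (7/2 - ½*(-10))² = 1499 - (7/2 + 5)² = 1499 - (17/2)² = 1499 - 1*289/4 = 1499 - 289/4 = 5707/4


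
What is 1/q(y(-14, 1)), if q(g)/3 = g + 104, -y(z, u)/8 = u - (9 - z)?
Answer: 1/840 ≈ 0.0011905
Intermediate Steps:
y(z, u) = 72 - 8*u - 8*z (y(z, u) = -8*(u - (9 - z)) = -8*(u + (-9 + z)) = -8*(-9 + u + z) = 72 - 8*u - 8*z)
q(g) = 312 + 3*g (q(g) = 3*(g + 104) = 3*(104 + g) = 312 + 3*g)
1/q(y(-14, 1)) = 1/(312 + 3*(72 - 8*1 - 8*(-14))) = 1/(312 + 3*(72 - 8 + 112)) = 1/(312 + 3*176) = 1/(312 + 528) = 1/840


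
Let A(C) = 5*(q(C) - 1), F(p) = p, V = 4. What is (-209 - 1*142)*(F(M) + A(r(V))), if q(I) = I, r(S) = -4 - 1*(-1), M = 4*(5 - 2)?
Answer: 2808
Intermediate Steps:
M = 12 (M = 4*3 = 12)
r(S) = -3 (r(S) = -4 + 1 = -3)
A(C) = -5 + 5*C (A(C) = 5*(C - 1) = 5*(-1 + C) = -5 + 5*C)
(-209 - 1*142)*(F(M) + A(r(V))) = (-209 - 1*142)*(12 + (-5 + 5*(-3))) = (-209 - 142)*(12 + (-5 - 15)) = -351*(12 - 20) = -351*(-8) = 2808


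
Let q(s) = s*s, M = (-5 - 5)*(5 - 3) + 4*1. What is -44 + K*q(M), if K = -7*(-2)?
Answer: 3540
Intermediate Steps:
K = 14
M = -16 (M = -10*2 + 4 = -20 + 4 = -16)
q(s) = s²
-44 + K*q(M) = -44 + 14*(-16)² = -44 + 14*256 = -44 + 3584 = 3540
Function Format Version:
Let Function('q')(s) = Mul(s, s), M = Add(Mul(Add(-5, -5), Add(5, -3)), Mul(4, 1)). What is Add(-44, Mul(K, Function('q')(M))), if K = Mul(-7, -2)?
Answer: 3540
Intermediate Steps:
K = 14
M = -16 (M = Add(Mul(-10, 2), 4) = Add(-20, 4) = -16)
Function('q')(s) = Pow(s, 2)
Add(-44, Mul(K, Function('q')(M))) = Add(-44, Mul(14, Pow(-16, 2))) = Add(-44, Mul(14, 256)) = Add(-44, 3584) = 3540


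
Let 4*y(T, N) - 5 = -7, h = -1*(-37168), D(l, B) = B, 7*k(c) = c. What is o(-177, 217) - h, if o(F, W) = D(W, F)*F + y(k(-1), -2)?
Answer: -11679/2 ≈ -5839.5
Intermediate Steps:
k(c) = c/7
h = 37168
y(T, N) = -½ (y(T, N) = 5/4 + (¼)*(-7) = 5/4 - 7/4 = -½)
o(F, W) = -½ + F² (o(F, W) = F*F - ½ = F² - ½ = -½ + F²)
o(-177, 217) - h = (-½ + (-177)²) - 1*37168 = (-½ + 31329) - 37168 = 62657/2 - 37168 = -11679/2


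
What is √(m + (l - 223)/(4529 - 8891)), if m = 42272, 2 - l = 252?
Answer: √804313267194/4362 ≈ 205.60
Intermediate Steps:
l = -250 (l = 2 - 1*252 = 2 - 252 = -250)
√(m + (l - 223)/(4529 - 8891)) = √(42272 + (-250 - 223)/(4529 - 8891)) = √(42272 - 473/(-4362)) = √(42272 - 473*(-1/4362)) = √(42272 + 473/4362) = √(184390937/4362) = √804313267194/4362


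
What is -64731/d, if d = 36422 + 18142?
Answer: -21577/18188 ≈ -1.1863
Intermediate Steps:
d = 54564
-64731/d = -64731/54564 = -64731*1/54564 = -21577/18188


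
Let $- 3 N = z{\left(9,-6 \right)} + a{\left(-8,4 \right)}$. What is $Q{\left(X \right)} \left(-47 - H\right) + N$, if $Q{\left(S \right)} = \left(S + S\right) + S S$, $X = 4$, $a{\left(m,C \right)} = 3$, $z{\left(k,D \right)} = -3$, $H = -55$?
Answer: $192$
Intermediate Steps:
$N = 0$ ($N = - \frac{-3 + 3}{3} = \left(- \frac{1}{3}\right) 0 = 0$)
$Q{\left(S \right)} = S^{2} + 2 S$ ($Q{\left(S \right)} = 2 S + S^{2} = S^{2} + 2 S$)
$Q{\left(X \right)} \left(-47 - H\right) + N = 4 \left(2 + 4\right) \left(-47 - -55\right) + 0 = 4 \cdot 6 \left(-47 + 55\right) + 0 = 24 \cdot 8 + 0 = 192 + 0 = 192$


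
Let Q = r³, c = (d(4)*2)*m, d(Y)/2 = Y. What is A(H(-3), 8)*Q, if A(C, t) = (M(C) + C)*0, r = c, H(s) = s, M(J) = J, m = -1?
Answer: 0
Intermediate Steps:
d(Y) = 2*Y
c = -16 (c = ((2*4)*2)*(-1) = (8*2)*(-1) = 16*(-1) = -16)
r = -16
A(C, t) = 0 (A(C, t) = (C + C)*0 = (2*C)*0 = 0)
Q = -4096 (Q = (-16)³ = -4096)
A(H(-3), 8)*Q = 0*(-4096) = 0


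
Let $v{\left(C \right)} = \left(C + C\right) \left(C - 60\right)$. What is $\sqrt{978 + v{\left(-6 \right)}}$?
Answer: $\sqrt{1770} \approx 42.071$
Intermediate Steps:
$v{\left(C \right)} = 2 C \left(-60 + C\right)$
$\sqrt{978 + v{\left(-6 \right)}} = \sqrt{978 + 2 \left(-6\right) \left(-60 - 6\right)} = \sqrt{978 + 2 \left(-6\right) \left(-66\right)} = \sqrt{978 + 792} = \sqrt{1770}$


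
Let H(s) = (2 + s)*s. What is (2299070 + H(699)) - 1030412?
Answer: 1758657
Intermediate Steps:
H(s) = s*(2 + s)
(2299070 + H(699)) - 1030412 = (2299070 + 699*(2 + 699)) - 1030412 = (2299070 + 699*701) - 1030412 = (2299070 + 489999) - 1030412 = 2789069 - 1030412 = 1758657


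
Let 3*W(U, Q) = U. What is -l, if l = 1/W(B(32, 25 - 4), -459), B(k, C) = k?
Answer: -3/32 ≈ -0.093750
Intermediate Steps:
W(U, Q) = U/3
l = 3/32 (l = 1/((⅓)*32) = 1/(32/3) = 3/32 ≈ 0.093750)
-l = -1*3/32 = -3/32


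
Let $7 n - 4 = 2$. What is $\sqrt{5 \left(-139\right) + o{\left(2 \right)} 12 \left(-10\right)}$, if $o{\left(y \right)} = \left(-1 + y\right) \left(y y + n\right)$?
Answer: $\frac{i \sqrt{62615}}{7} \approx 35.747 i$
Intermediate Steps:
$n = \frac{6}{7}$ ($n = \frac{4}{7} + \frac{1}{7} \cdot 2 = \frac{4}{7} + \frac{2}{7} = \frac{6}{7} \approx 0.85714$)
$o{\left(y \right)} = \left(-1 + y\right) \left(\frac{6}{7} + y^{2}\right)$ ($o{\left(y \right)} = \left(-1 + y\right) \left(y y + \frac{6}{7}\right) = \left(-1 + y\right) \left(y^{2} + \frac{6}{7}\right) = \left(-1 + y\right) \left(\frac{6}{7} + y^{2}\right)$)
$\sqrt{5 \left(-139\right) + o{\left(2 \right)} 12 \left(-10\right)} = \sqrt{5 \left(-139\right) + \left(- \frac{6}{7} + 2^{3} - 2^{2} + \frac{6}{7} \cdot 2\right) 12 \left(-10\right)} = \sqrt{-695 + \left(- \frac{6}{7} + 8 - 4 + \frac{12}{7}\right) 12 \left(-10\right)} = \sqrt{-695 + \frac{34}{7} \cdot 12 \left(-10\right)} = \sqrt{-695 + \frac{408}{7} \left(-10\right)} = \sqrt{-695 - \frac{4080}{7}} = \sqrt{- \frac{8945}{7}} = \frac{i \sqrt{62615}}{7}$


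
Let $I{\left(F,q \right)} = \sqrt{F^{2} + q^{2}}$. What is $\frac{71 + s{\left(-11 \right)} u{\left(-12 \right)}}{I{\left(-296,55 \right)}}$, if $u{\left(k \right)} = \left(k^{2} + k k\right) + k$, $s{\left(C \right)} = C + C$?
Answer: $- \frac{6001 \sqrt{90641}}{90641} \approx -19.932$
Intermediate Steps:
$s{\left(C \right)} = 2 C$
$u{\left(k \right)} = k + 2 k^{2}$ ($u{\left(k \right)} = \left(k^{2} + k^{2}\right) + k = 2 k^{2} + k = k + 2 k^{2}$)
$\frac{71 + s{\left(-11 \right)} u{\left(-12 \right)}}{I{\left(-296,55 \right)}} = \frac{71 + 2 \left(-11\right) \left(- 12 \left(1 + 2 \left(-12\right)\right)\right)}{\sqrt{\left(-296\right)^{2} + 55^{2}}} = \frac{71 - 22 \left(- 12 \left(1 - 24\right)\right)}{\sqrt{87616 + 3025}} = \frac{71 - 22 \left(\left(-12\right) \left(-23\right)\right)}{\sqrt{90641}} = \left(71 - 6072\right) \frac{\sqrt{90641}}{90641} = - 6001 \frac{\sqrt{90641}}{90641} = - \frac{6001 \sqrt{90641}}{90641}$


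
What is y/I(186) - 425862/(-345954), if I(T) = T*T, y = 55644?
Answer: 471991474/166230897 ≈ 2.8394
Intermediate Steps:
I(T) = T**2
y/I(186) - 425862/(-345954) = 55644/(186**2) - 425862/(-345954) = 55644/34596 - 425862*(-1/345954) = 55644*(1/34596) + 70977/57659 = 4637/2883 + 70977/57659 = 471991474/166230897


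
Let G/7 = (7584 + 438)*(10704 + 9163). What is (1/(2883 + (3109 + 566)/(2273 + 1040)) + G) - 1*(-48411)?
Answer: 10660190867234479/9555054 ≈ 1.1157e+9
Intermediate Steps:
G = 1115611518 (G = 7*((7584 + 438)*(10704 + 9163)) = 7*(8022*19867) = 7*159373074 = 1115611518)
(1/(2883 + (3109 + 566)/(2273 + 1040)) + G) - 1*(-48411) = (1/(2883 + (3109 + 566)/(2273 + 1040)) + 1115611518) - 1*(-48411) = (1/(2883 + 3675/3313) + 1115611518) + 48411 = (1/(9555054/3313) + 1115611518) + 48411 = (3313/9555054 + 1115611518) + 48411 = 10659728297515285/9555054 + 48411 = 10660190867234479/9555054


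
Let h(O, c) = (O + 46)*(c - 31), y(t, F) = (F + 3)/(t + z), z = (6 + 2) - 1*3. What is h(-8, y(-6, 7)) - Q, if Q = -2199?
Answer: 641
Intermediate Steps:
z = 5 (z = 8 - 3 = 5)
y(t, F) = (3 + F)/(5 + t) (y(t, F) = (F + 3)/(t + 5) = (3 + F)/(5 + t))
h(O, c) = (-31 + c)*(46 + O) (h(O, c) = (46 + O)*(-31 + c) = (-31 + c)*(46 + O))
h(-8, y(-6, 7)) - Q = (-1426 - 31*(-8) + 46*((3 + 7)/(5 - 6)) - 8*(3 + 7)/(5 - 6)) - 1*(-2199) = (-1426 + 248 + 46*(10/(-1)) - 8*10/(-1)) + 2199 = (-1426 + 248 + 46*(-1*10) - (-8)*10) + 2199 = (-1426 + 248 + 46*(-10) - 8*(-10)) + 2199 = (-1426 + 248 - 460 + 80) + 2199 = -1558 + 2199 = 641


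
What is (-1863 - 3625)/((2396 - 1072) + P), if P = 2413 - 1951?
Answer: -2744/893 ≈ -3.0728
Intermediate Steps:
P = 462
(-1863 - 3625)/((2396 - 1072) + P) = (-1863 - 3625)/((2396 - 1072) + 462) = -5488/(1324 + 462) = -5488/1786 = -5488*1/1786 = -2744/893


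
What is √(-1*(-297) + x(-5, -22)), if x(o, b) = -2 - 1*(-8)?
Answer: √303 ≈ 17.407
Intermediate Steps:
x(o, b) = 6 (x(o, b) = -2 + 8 = 6)
√(-1*(-297) + x(-5, -22)) = √(-1*(-297) + 6) = √(297 + 6) = √303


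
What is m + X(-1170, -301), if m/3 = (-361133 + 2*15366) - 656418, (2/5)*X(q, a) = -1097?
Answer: -5926399/2 ≈ -2.9632e+6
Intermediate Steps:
X(q, a) = -5485/2 (X(q, a) = (5/2)*(-1097) = -5485/2)
m = -2960457 (m = 3*((-361133 + 2*15366) - 656418) = 3*((-361133 + 30732) - 656418) = 3*(-330401 - 656418) = 3*(-986819) = -2960457)
m + X(-1170, -301) = -2960457 - 5485/2 = -5926399/2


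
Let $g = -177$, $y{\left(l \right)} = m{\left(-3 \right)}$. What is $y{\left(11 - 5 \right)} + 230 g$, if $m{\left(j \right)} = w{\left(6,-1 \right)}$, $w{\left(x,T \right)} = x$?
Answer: $-40704$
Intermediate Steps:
$m{\left(j \right)} = 6$
$y{\left(l \right)} = 6$
$y{\left(11 - 5 \right)} + 230 g = 6 + 230 \left(-177\right) = 6 - 40710 = -40704$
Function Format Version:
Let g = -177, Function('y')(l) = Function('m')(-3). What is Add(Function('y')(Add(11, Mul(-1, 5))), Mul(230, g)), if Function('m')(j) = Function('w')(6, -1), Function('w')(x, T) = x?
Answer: -40704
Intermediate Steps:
Function('m')(j) = 6
Function('y')(l) = 6
Add(Function('y')(Add(11, Mul(-1, 5))), Mul(230, g)) = Add(6, Mul(230, -177)) = Add(6, -40710) = -40704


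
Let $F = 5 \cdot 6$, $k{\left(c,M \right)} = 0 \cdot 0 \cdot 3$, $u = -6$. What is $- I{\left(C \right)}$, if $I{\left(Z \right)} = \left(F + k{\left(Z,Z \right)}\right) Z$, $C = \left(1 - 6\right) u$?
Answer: $-900$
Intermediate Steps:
$k{\left(c,M \right)} = 0$ ($k{\left(c,M \right)} = 0 \cdot 3 = 0$)
$F = 30$
$C = 30$ ($C = \left(1 - 6\right) \left(-6\right) = \left(-5\right) \left(-6\right) = 30$)
$I{\left(Z \right)} = 30 Z$ ($I{\left(Z \right)} = \left(30 + 0\right) Z = 30 Z$)
$- I{\left(C \right)} = - 30 \cdot 30 = \left(-1\right) 900 = -900$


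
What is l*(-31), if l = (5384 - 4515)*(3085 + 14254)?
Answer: -467095321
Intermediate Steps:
l = 15067591 (l = 869*17339 = 15067591)
l*(-31) = 15067591*(-31) = -467095321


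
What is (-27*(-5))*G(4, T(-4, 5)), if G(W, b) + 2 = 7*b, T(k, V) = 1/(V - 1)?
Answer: -135/4 ≈ -33.750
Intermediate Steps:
T(k, V) = 1/(-1 + V)
G(W, b) = -2 + 7*b
(-27*(-5))*G(4, T(-4, 5)) = (-27*(-5))*(-2 + 7/(-1 + 5)) = 135*(-2 + 7/4) = 135*(-¼) = -135/4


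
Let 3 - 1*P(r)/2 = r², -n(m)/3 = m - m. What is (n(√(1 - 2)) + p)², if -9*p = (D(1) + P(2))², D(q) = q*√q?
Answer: 1/81 ≈ 0.012346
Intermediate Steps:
n(m) = 0 (n(m) = -3*(m - m) = -3*0 = 0)
D(q) = q^(3/2)
P(r) = 6 - 2*r²
p = -⅑ (p = -(1^(3/2) + (6 - 2*2²))²/9 = -(1 + (6 - 2*4))²/9 = -(1 + (6 - 8))²/9 = -(1 - 2)²/9 = -⅑*(-1)² = -⅑*1 = -⅑ ≈ -0.11111)
(n(√(1 - 2)) + p)² = (0 - ⅑)² = (-⅑)² = 1/81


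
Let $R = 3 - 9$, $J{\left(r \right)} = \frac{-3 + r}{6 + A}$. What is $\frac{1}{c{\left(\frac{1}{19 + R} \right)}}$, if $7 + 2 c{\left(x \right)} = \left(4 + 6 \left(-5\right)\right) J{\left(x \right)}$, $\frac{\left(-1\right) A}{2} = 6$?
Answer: $- \frac{6}{59} \approx -0.10169$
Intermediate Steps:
$A = -12$ ($A = \left(-2\right) 6 = -12$)
$J{\left(r \right)} = \frac{1}{2} - \frac{r}{6}$ ($J{\left(r \right)} = \frac{-3 + r}{6 - 12} = \frac{-3 + r}{-6} = \left(-3 + r\right) \left(- \frac{1}{6}\right) = \frac{1}{2} - \frac{r}{6}$)
$R = -6$ ($R = 3 - 9 = -6$)
$c{\left(x \right)} = -10 + \frac{13 x}{6}$ ($c{\left(x \right)} = - \frac{7}{2} + \frac{\left(4 + 6 \left(-5\right)\right) \left(\frac{1}{2} - \frac{x}{6}\right)}{2} = - \frac{7}{2} + \frac{\left(4 - 30\right) \left(\frac{1}{2} - \frac{x}{6}\right)}{2} = - \frac{7}{2} + \frac{\left(-26\right) \left(\frac{1}{2} - \frac{x}{6}\right)}{2} = - \frac{7}{2} + \frac{-13 + \frac{13 x}{3}}{2} = - \frac{7}{2} + \left(- \frac{13}{2} + \frac{13 x}{6}\right) = -10 + \frac{13 x}{6}$)
$\frac{1}{c{\left(\frac{1}{19 + R} \right)}} = \frac{1}{-10 + \frac{13}{6 \left(19 - 6\right)}} = \frac{1}{-10 + \frac{13}{6 \cdot 13}} = \frac{1}{-10 + \frac{13}{6} \cdot \frac{1}{13}} = \frac{1}{-10 + \frac{1}{6}} = \frac{1}{- \frac{59}{6}} = - \frac{6}{59}$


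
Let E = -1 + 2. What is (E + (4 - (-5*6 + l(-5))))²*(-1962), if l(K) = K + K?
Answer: -3973050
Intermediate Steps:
l(K) = 2*K
E = 1
(E + (4 - (-5*6 + l(-5))))²*(-1962) = (1 + (4 - (-5*6 + 2*(-5))))²*(-1962) = (1 + (4 - (-30 - 10)))²*(-1962) = (1 + (4 - 1*(-40)))²*(-1962) = (1 + (4 + 40))²*(-1962) = (1 + 44)²*(-1962) = 45²*(-1962) = 2025*(-1962) = -3973050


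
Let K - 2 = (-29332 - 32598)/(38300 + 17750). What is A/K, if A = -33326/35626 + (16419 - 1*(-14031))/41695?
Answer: -170793245135/745238259319 ≈ -0.22918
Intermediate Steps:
A = -30471587/148542607 (A = -33326*1/35626 + (16419 + 14031)*(1/41695) = -16663/17813 + 30450*(1/41695) = -16663/17813 + 6090/8339 = -30471587/148542607 ≈ -0.20514)
K = 5017/5605 (K = 2 + (-29332 - 32598)/(38300 + 17750) = 2 - 61930/56050 = 2 - 61930*1/56050 = 2 - 6193/5605 = 5017/5605 ≈ 0.89509)
A/K = -30471587/(148542607*5017/5605) = -30471587/148542607*5605/5017 = -170793245135/745238259319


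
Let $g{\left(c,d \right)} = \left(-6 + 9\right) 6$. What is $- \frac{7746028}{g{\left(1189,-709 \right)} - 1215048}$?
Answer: $\frac{3873014}{607515} \approx 6.3752$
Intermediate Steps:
$g{\left(c,d \right)} = 18$ ($g{\left(c,d \right)} = 3 \cdot 6 = 18$)
$- \frac{7746028}{g{\left(1189,-709 \right)} - 1215048} = - \frac{7746028}{18 - 1215048} = - \frac{7746028}{-1215030} = - \frac{7746028 \left(-1\right)}{1215030} = \left(-1\right) \left(- \frac{3873014}{607515}\right) = \frac{3873014}{607515}$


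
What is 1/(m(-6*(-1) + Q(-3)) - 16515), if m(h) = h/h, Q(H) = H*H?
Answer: -1/16514 ≈ -6.0555e-5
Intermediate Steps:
Q(H) = H²
m(h) = 1
1/(m(-6*(-1) + Q(-3)) - 16515) = 1/(1 - 16515) = 1/(-16514) = -1/16514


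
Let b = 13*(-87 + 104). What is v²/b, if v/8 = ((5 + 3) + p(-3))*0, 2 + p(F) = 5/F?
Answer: 0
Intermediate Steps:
p(F) = -2 + 5/F
v = 0 (v = 8*(((5 + 3) + (-2 + 5/(-3)))*0) = 8*((8 + (-2 + 5*(-⅓)))*0) = 8*((8 + (-2 - 5/3))*0) = 8*((8 - 11/3)*0) = 8*((13/3)*0) = 8*0 = 0)
b = 221 (b = 13*17 = 221)
v²/b = 0²/221 = 0*(1/221) = 0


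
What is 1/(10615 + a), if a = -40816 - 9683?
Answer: -1/39884 ≈ -2.5073e-5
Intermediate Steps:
a = -50499
1/(10615 + a) = 1/(10615 - 50499) = 1/(-39884) = -1/39884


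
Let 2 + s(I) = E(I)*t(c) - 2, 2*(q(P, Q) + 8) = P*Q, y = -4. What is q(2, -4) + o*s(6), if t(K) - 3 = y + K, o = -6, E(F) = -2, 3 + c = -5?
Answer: -96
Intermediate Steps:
c = -8 (c = -3 - 5 = -8)
t(K) = -1 + K (t(K) = 3 + (-4 + K) = -1 + K)
q(P, Q) = -8 + P*Q/2 (q(P, Q) = -8 + (P*Q)/2 = -8 + P*Q/2)
s(I) = 14 (s(I) = -2 + (-2*(-1 - 8) - 2) = -2 + (-2*(-9) - 2) = -2 + (18 - 2) = -2 + 16 = 14)
q(2, -4) + o*s(6) = (-8 + (½)*2*(-4)) - 6*14 = (-8 - 4) - 84 = -12 - 84 = -96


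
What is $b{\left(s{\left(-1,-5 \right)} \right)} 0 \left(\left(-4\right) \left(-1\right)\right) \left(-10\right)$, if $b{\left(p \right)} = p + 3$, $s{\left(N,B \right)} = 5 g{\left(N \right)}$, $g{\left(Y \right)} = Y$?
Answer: $0$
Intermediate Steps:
$s{\left(N,B \right)} = 5 N$
$b{\left(p \right)} = 3 + p$
$b{\left(s{\left(-1,-5 \right)} \right)} 0 \left(\left(-4\right) \left(-1\right)\right) \left(-10\right) = \left(3 + 5 \left(-1\right)\right) 0 \left(\left(-4\right) \left(-1\right)\right) \left(-10\right) = \left(3 - 5\right) 0 \cdot 4 \left(-10\right) = \left(-2\right) 0 \cdot 4 \left(-10\right) = 0 \cdot 4 \left(-10\right) = 0 \left(-10\right) = 0$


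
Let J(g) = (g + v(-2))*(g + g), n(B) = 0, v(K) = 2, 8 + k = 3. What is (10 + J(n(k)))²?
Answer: 100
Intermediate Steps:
k = -5 (k = -8 + 3 = -5)
J(g) = 2*g*(2 + g) (J(g) = (g + 2)*(g + g) = (2 + g)*(2*g) = 2*g*(2 + g))
(10 + J(n(k)))² = (10 + 2*0*(2 + 0))² = (10 + 2*0*2)² = (10 + 0)² = 10² = 100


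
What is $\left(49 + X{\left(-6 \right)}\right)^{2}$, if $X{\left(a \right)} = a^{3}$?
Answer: $27889$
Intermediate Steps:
$\left(49 + X{\left(-6 \right)}\right)^{2} = \left(49 + \left(-6\right)^{3}\right)^{2} = \left(49 - 216\right)^{2} = \left(-167\right)^{2} = 27889$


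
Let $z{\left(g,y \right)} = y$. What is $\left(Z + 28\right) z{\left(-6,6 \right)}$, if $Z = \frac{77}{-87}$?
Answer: $\frac{4718}{29} \approx 162.69$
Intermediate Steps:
$Z = - \frac{77}{87}$ ($Z = 77 \left(- \frac{1}{87}\right) = - \frac{77}{87} \approx -0.88506$)
$\left(Z + 28\right) z{\left(-6,6 \right)} = \left(- \frac{77}{87} + 28\right) 6 = \frac{2359}{87} \cdot 6 = \frac{4718}{29}$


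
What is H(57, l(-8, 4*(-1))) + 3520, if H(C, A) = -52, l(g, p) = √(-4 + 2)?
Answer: 3468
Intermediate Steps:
l(g, p) = I*√2 (l(g, p) = √(-2) = I*√2)
H(57, l(-8, 4*(-1))) + 3520 = -52 + 3520 = 3468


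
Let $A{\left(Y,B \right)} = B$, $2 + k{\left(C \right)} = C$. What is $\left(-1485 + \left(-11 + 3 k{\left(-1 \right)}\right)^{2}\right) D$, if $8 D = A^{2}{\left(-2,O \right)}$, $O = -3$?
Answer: $- \frac{9765}{8} \approx -1220.6$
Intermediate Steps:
$k{\left(C \right)} = -2 + C$
$D = \frac{9}{8}$ ($D = \frac{\left(-3\right)^{2}}{8} = \frac{1}{8} \cdot 9 = \frac{9}{8} \approx 1.125$)
$\left(-1485 + \left(-11 + 3 k{\left(-1 \right)}\right)^{2}\right) D = \left(-1485 + \left(-11 + 3 \left(-2 - 1\right)\right)^{2}\right) \frac{9}{8} = \left(-1485 + \left(-11 + 3 \left(-3\right)\right)^{2}\right) \frac{9}{8} = \left(-1485 + \left(-11 - 9\right)^{2}\right) \frac{9}{8} = \left(-1485 + \left(-20\right)^{2}\right) \frac{9}{8} = \left(-1485 + 400\right) \frac{9}{8} = \left(-1085\right) \frac{9}{8} = - \frac{9765}{8}$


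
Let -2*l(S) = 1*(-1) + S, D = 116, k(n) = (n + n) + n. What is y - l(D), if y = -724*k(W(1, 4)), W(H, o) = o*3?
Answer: -52013/2 ≈ -26007.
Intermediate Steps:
W(H, o) = 3*o
k(n) = 3*n (k(n) = 2*n + n = 3*n)
l(S) = ½ - S/2 (l(S) = -(1*(-1) + S)/2 = -(-1 + S)/2 = ½ - S/2)
y = -26064 (y = -2172*3*4 = -2172*12 = -724*36 = -26064)
y - l(D) = -26064 - (½ - ½*116) = -26064 - (½ - 58) = -26064 - 1*(-115/2) = -26064 + 115/2 = -52013/2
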